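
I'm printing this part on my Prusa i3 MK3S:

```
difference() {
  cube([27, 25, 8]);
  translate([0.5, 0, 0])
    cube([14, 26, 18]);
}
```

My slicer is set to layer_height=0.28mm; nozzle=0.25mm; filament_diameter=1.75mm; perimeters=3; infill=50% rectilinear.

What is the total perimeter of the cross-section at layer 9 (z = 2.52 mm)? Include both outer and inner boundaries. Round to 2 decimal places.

At z = 2.52 mm: the 27×25 cube contributes its full rectangle (perimeter 104.00 mm); the cube at (0.5, 0) is present — its section is the full 14×26 rectangle (perimeter 80.00 mm); After the difference (first − rest): starting from the 27×25 cube, the 14×26 cube at (0.5, 0) partially overlaps it — only the 350.00 mm² overlap (of its 364.00 mm²) is removed, clipping the outline — boundary = 126.00 mm. Overall, the cross-section has 2 separate islands. Total boundary length (outer) = 126.00 mm.

126.00 mm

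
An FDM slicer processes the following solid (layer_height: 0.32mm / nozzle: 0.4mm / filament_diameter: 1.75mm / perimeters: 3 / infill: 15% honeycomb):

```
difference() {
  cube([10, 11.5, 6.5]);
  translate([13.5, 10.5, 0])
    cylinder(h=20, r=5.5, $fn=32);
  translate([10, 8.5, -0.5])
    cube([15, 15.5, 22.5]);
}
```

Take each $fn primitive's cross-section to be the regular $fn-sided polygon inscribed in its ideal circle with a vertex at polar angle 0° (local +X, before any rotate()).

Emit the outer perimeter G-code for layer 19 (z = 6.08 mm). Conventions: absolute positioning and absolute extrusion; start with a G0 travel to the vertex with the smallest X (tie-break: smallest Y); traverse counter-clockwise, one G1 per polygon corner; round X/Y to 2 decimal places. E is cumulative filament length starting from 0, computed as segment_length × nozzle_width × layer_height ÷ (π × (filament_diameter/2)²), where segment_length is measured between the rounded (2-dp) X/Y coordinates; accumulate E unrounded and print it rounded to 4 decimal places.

At z = 6.08 mm: the cube (footprint 10×11.5) is included at this height; the r=5.5 cylinder at (13.5, 10.5) contributes a regular 32-gon of circumradius 5.5; the cube at (10, 8.5) is present — its section is the full 15×15.5 rectangle; Taking the first minus the rest: starting from the 10×11.5 cube, the r=5.5 cylinder at (13.5, 10.5) partially overlaps it — only the 7.77 mm² overlap (of its 94.42 mm²) is removed, clipping the outline; the 15×15.5 cube at (10, 8.5) misses the remaining region (no effect) — 1 connected region. The outline is a single polygon with 10 vertices. Extrusion per mm of travel: 0.4 × 0.32 / (π × 0.875²) = 0.053216. Accumulating E over each segment gives final E = 2.2197.

G0 X0.00 Y0.00 Z6.08
G1 X10.00 Y0.00 E0.5322
G1 X10.00 Y6.29 E0.8669
G1 X9.61 Y6.61 E0.8937
G1 X8.93 Y7.44 E0.9508
G1 X8.42 Y8.40 E1.0087
G1 X8.11 Y9.43 E1.0659
G1 X8.00 Y10.50 E1.1232
G1 X8.10 Y11.50 E1.1767
G1 X0.00 Y11.50 E1.6077
G1 X0.00 Y0.00 E2.2197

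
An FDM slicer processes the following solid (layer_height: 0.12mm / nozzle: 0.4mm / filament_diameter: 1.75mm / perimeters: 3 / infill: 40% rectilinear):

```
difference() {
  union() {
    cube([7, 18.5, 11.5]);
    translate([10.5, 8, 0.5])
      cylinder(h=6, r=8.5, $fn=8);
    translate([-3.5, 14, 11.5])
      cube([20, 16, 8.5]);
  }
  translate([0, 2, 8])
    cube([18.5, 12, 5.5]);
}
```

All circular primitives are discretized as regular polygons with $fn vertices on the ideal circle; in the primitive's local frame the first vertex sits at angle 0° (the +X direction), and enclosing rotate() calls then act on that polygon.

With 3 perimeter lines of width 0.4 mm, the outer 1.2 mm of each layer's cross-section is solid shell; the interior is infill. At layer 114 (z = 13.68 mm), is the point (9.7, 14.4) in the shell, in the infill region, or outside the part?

At z = 13.68 mm: the cube does not reach this height (z outside [0, 11.5]); the cylinder at (10.5, 8) is not intersected at this z (z outside [0.5, 6.5]); the cube at (-3.5, 14) (footprint 20×16) is included at this height; Combining (union): only the 20×16 cube at (-3.5, 14) is present, so the union is just that shape — 1 connected region; the cube at (0, 2) does not reach this height (z outside [8, 13.5]); After the difference (first − rest): none of the subtracted shapes is present at this height, so that combined region is unchanged — 1 connected region. Overall, the cross-section is a single solid region. The nearest boundary edge runs (-3.50, 14.00)→(16.50, 14.00); distance from the point to it = 0.40 mm. The point is inside the cross-section, 0.40 mm from the nearest boundary — within the 1.2 mm shell band (3 × 0.4).

shell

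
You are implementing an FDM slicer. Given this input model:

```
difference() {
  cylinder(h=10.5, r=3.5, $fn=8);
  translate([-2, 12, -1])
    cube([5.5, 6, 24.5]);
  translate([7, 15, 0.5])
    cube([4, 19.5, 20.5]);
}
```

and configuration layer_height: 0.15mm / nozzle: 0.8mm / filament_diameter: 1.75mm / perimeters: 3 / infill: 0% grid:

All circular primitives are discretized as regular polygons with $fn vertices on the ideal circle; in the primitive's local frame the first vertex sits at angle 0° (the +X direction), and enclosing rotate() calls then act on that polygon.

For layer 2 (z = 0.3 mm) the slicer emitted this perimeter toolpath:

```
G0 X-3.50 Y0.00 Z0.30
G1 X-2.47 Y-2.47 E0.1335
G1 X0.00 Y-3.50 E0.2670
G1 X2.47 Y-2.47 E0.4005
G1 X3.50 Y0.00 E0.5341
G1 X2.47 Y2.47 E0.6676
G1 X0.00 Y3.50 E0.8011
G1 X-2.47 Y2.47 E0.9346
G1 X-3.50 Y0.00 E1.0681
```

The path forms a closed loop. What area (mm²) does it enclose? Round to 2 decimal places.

Apply the shoelace formula to the sequence of (X, Y) vertices; enclosed area = 34.58 mm².

34.58 mm²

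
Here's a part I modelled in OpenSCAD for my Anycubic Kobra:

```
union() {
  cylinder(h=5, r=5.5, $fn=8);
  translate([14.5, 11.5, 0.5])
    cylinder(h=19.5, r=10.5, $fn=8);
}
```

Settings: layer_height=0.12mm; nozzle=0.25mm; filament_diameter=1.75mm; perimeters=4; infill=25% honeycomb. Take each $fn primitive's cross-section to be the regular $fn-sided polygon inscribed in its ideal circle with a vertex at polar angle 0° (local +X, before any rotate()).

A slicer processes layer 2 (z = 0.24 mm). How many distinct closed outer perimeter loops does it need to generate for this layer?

1

At z = 0.24 mm: the cylinder: section is a regular 8-gon, circumradius r=5.5; the cylinder at (14.5, 11.5) is not intersected at this z (z outside [0.5, 20]); Merging all regions: only the r=5.5 cylinder is present, so the union is just that shape — 1 connected region. The result has 1 disconnected region.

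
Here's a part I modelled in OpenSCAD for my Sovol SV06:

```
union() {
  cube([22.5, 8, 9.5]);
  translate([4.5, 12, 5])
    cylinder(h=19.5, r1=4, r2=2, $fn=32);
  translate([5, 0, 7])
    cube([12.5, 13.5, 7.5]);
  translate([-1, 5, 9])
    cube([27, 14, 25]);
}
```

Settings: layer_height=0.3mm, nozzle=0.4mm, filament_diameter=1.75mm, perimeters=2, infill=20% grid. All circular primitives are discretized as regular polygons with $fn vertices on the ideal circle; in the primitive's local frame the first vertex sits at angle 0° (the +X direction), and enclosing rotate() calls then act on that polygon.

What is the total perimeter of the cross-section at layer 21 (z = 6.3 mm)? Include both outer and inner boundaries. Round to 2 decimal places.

85.26 mm

At z = 6.3 mm: the 22.5×8 cube contributes its full rectangle (perimeter 61.00 mm); the cone at (4.5, 12) contributes a regular 32-gon of circumradius 3.867 (interpolated between r1=4 and r2=2 at t=0.067) (perimeter = 2·32·3.867·sin(180°/32) = 24.26 mm); the cube at (5, 0) is absent (z outside [7, 14.5]); the cube at (-1, 5) does not reach this height (z outside [9, 34]); Combining (union): the 2 present regions are separate (no shared area or edge), so areas and boundary lengths simply add and each stays a separate island — boundary = 85.26 mm. Overall, the cross-section has 2 separate islands. Total boundary length (outer) = 85.26 mm.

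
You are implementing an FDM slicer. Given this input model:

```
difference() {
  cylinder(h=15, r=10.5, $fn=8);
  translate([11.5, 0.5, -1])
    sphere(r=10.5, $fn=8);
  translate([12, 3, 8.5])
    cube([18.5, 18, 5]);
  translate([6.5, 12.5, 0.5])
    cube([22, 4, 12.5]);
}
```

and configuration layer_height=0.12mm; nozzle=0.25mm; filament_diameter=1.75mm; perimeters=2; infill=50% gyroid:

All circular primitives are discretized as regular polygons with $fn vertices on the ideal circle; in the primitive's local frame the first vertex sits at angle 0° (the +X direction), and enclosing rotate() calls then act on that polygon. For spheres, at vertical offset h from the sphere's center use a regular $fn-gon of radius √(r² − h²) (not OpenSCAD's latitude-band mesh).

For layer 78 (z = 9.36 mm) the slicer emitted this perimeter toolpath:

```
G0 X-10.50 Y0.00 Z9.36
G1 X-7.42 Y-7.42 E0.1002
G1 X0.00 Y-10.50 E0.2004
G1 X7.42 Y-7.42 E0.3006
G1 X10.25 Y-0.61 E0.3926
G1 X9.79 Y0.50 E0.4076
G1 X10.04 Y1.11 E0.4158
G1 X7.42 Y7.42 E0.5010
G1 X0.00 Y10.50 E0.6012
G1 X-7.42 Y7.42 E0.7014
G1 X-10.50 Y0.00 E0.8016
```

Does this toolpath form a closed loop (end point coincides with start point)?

Start point (G0): (-10.50, 0.00). End point (last G1): the path returns to the start — closed.

yes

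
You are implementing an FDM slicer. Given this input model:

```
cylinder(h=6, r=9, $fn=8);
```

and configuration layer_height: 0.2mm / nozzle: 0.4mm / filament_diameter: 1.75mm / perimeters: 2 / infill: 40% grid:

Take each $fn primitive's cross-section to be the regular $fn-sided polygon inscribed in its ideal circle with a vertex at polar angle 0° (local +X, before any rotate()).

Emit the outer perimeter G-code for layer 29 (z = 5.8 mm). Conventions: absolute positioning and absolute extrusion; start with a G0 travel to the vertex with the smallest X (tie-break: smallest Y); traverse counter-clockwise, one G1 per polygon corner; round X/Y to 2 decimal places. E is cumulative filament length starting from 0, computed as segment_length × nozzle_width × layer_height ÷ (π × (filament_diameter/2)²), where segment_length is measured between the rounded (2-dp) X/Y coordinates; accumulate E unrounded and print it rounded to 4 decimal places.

At z = 5.8 mm: the cylinder: section is a regular 8-gon, circumradius r=9. The outline is a single polygon with 8 vertices. Extrusion per mm of travel: 0.4 × 0.2 / (π × 0.875²) = 0.033260. Accumulating E over each segment gives final E = 1.8323.

G0 X-9.00 Y0.00 Z5.80
G1 X-6.36 Y-6.36 E0.2290
G1 X0.00 Y-9.00 E0.4581
G1 X6.36 Y-6.36 E0.6871
G1 X9.00 Y0.00 E0.9161
G1 X6.36 Y6.36 E1.1452
G1 X0.00 Y9.00 E1.3742
G1 X-6.36 Y6.36 E1.6032
G1 X-9.00 Y0.00 E1.8323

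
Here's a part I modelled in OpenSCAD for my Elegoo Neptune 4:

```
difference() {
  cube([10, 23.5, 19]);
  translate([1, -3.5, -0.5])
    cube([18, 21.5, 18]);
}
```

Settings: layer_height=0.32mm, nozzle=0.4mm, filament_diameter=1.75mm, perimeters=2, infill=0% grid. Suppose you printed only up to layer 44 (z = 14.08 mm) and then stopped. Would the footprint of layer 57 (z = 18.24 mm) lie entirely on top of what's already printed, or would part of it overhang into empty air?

part overhangs

Compare the two slices. At z = 14.08: the 10×23.5 cube contributes its full rectangle (area 235.00 mm²); the cube at (1, -3.5) is present — its section is the full 18×21.5 rectangle (area 387.00 mm²); After the difference (first − rest): starting from the 10×23.5 cube (235.00 mm²), the 18×21.5 cube at (1, -3.5) partially overlaps it — only the 162.00 mm² overlap (of its 387.00 mm²) is removed, clipping the outline — area = 73.00 mm². At z = 18.24: the cube (footprint 10×23.5) is included at this height (area 235.00 mm²); the cube at (1, -3.5) is absent (z outside [-0.5, 17.5]); Subtracting the remaining from the first: none of the subtracted shapes is present at this height, so the 10×23.5 cube is unchanged — area = 235.00 mm². Checking containment: at z = 18.24 the cross-section extends beyond the z = 14.08 cross-section by about 162.00 mm².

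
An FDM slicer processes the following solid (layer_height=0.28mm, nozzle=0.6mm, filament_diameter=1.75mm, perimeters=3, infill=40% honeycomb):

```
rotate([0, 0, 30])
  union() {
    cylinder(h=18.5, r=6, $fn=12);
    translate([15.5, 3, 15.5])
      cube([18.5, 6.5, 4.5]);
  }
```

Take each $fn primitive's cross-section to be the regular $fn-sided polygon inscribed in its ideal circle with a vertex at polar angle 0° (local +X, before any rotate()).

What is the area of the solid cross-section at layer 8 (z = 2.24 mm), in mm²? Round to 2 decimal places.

At z = 2.24 mm: the r=6 cylinder contributes a regular 12-gon of circumradius 6 (area = (12/2)·6.000²·sin(360°/12) = 108.00 mm²); the cube at (15.5, 3) is absent (z outside [15.5, 20]); Taking the union: only the r=6 cylinder is present, so the union is just that shape — area = 108.00 mm²; (whole slice rotated 30° about Z — lengths, areas and connectivity unchanged). Overall, the cross-section is a single solid region. Net area = 108.00 mm².

108.00 mm²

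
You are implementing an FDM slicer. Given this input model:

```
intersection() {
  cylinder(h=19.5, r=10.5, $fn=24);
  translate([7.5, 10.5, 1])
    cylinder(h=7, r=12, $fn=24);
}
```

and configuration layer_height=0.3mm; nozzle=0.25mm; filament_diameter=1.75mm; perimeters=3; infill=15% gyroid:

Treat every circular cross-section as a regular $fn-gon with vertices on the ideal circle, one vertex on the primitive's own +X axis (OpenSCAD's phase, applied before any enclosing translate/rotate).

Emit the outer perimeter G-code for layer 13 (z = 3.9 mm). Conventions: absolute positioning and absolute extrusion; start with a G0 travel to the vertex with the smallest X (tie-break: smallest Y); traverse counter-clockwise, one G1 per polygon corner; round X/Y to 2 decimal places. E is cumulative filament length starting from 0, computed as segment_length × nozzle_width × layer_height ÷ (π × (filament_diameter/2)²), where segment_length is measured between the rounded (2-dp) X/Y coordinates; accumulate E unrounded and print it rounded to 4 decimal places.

At z = 3.9 mm: the cylinder: section is a regular 24-gon, circumradius r=10.5; the r=12 cylinder at (7.5, 10.5) gives a regular 24-gon of circumradius 12 (constant along its height); Taking the intersection: the r=12 cylinder at (7.5, 10.5) partially overlaps the r=10.5 cylinder; clipping to the common part keeps 120.78 mm² — 1 connected region. The outline is a single polygon with 16 vertices. Extrusion per mm of travel: 0.25 × 0.3 / (π × 0.875²) = 0.031181. Accumulating E over each segment gives final E = 1.3319.

G0 X-4.36 Y9.46 Z3.90
G1 X-4.09 Y7.39 E0.0651
G1 X-2.89 Y4.50 E0.1627
G1 X-0.99 Y2.01 E0.2603
G1 X1.50 Y0.11 E0.3580
G1 X4.39 Y-1.09 E0.4556
G1 X7.50 Y-1.50 E0.5534
G1 X10.35 Y-1.12 E0.6430
G1 X10.50 Y0.00 E0.6783
G1 X10.14 Y2.72 E0.7638
G1 X9.09 Y5.25 E0.8492
G1 X7.42 Y7.42 E0.9346
G1 X5.25 Y9.09 E1.0200
G1 X2.72 Y10.14 E1.1054
G1 X0.00 Y10.50 E1.1910
G1 X-2.72 Y10.14 E1.2765
G1 X-4.36 Y9.46 E1.3319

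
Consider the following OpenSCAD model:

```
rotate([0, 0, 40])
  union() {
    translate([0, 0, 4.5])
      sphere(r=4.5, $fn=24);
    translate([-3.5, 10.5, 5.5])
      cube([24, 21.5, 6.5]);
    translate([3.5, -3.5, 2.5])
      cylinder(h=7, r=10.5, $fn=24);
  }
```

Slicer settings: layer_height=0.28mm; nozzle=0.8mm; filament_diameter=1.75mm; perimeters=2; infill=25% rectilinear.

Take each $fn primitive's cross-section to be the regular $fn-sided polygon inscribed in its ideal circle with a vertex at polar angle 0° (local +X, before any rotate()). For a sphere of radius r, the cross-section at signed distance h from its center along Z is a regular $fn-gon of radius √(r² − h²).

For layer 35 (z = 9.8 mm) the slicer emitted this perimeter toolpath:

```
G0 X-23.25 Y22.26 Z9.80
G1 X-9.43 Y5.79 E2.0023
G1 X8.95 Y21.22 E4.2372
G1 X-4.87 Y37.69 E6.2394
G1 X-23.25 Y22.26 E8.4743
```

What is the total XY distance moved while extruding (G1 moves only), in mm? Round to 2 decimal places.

Sum the Euclidean lengths of each G1 segment: total = 91.00 mm.

91.00 mm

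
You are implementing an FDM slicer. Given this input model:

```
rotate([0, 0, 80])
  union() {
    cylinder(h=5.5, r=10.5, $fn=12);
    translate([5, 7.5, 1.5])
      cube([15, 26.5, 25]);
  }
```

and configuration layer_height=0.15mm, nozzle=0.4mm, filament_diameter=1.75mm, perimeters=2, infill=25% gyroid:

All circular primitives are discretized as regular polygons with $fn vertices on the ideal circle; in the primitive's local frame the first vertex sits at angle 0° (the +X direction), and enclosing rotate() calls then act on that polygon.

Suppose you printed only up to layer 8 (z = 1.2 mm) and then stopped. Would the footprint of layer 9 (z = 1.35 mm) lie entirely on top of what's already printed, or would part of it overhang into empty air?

entirely on top

Compare the two slices. At z = 1.2: the r=10.5 cylinder contributes a regular 12-gon of circumradius 10.5 (area = (12/2)·10.500²·sin(360°/12) = 330.75 mm²); the cube at (5, 7.5) is not intersected at this z (z outside [1.5, 26.5]); Merging all regions: only the r=10.5 cylinder is present, so the union is just that shape — area = 330.75 mm²; (whole slice rotated 80° about Z — lengths, areas and connectivity unchanged). At z = 1.35: the r=10.5 cylinder gives a regular 12-gon of circumradius 10.5 (constant along its height) (area = (12/2)·10.500²·sin(360°/12) = 330.75 mm²); the cube at (5, 7.5) is absent (z outside [1.5, 26.5]); Merging all regions: only the r=10.5 cylinder is present, so the union is just that shape — area = 330.75 mm²; (rotated 80° about Z; rotation is an isometry so areas/perimeters/island counts are preserved). Checking containment: the cross-section at z = 1.35 is a subset of the cross-section at z = 1.2.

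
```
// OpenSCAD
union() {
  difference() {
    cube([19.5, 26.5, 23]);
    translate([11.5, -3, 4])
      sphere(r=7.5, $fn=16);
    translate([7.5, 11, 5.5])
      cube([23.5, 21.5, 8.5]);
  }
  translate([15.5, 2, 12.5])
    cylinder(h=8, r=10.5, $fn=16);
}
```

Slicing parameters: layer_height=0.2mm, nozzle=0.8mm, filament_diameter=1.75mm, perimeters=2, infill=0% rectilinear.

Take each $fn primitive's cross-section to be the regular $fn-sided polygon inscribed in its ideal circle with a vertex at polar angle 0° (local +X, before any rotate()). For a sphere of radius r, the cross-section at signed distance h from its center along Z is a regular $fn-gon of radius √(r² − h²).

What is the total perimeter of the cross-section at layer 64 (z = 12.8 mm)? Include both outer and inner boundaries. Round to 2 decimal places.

At z = 12.8 mm: the cube is present — its section is the full 19.5×26.5 rectangle (perimeter 92.00 mm); the sphere at (11.5, -3) is not intersected at this z (|z−center|=8.800 > r=7.5); the cube at (7.5, 11) is present — its section is the full 23.5×21.5 rectangle (perimeter 90.00 mm); After the difference (first − rest): starting from the 19.5×26.5 cube, the 23.5×21.5 cube at (7.5, 11) partially overlaps it — only the 186.00 mm² overlap (of its 505.25 mm²) is removed, clipping the outline — boundary = 92.00 mm; the r=10.5 cylinder at (15.5, 2) contributes a regular 16-gon of circumradius 10.5 (perimeter = 2·16·10.500·sin(180°/16) = 65.55 mm); Combining (union): the regions partially overlap (shared area 144.19 mm²), so the edge portions inside another operand are dropped and the merged outline is re-measured after clipping — boundary = 110.31 mm. Overall, the cross-section is a single solid region. Total boundary length (outer) = 110.31 mm.

110.31 mm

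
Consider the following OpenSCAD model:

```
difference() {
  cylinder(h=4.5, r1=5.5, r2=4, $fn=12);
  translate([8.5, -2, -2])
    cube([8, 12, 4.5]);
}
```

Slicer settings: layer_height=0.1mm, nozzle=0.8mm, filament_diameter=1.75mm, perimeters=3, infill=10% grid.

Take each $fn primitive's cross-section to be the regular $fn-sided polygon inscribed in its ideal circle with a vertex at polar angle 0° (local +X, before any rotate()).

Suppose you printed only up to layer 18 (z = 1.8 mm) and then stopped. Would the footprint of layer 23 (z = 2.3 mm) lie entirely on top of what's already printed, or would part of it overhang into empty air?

Compare the two slices. At z = 1.8: the cone contributes a regular 12-gon of circumradius 4.900 (interpolated between r1=5.5 and r2=4 at t=0.400) (area = (12/2)·4.900²·sin(360°/12) = 72.03 mm²); the 8×12 cube at (8.5, -2) contributes its full rectangle (area 96.00 mm²); After the difference (first − rest): starting from the cone (72.03 mm²), the 8×12 cube at (8.5, -2) misses the remaining region (no effect) — area = 72.03 mm². At z = 2.3: the cone (r1=5.5→r2=4) has section circumradius 4.733 here — a regular 12-gon (area = (12/2)·4.733²·sin(360°/12) = 67.21 mm²); the cube at (8.5, -2) is present — its section is the full 8×12 rectangle (area 96.00 mm²); After the difference (first − rest): starting from the cone (67.21 mm²), the 8×12 cube at (8.5, -2) misses the remaining region (no effect) — area = 67.21 mm². Checking containment: the cross-section at z = 2.3 is a subset of the cross-section at z = 1.8.

entirely on top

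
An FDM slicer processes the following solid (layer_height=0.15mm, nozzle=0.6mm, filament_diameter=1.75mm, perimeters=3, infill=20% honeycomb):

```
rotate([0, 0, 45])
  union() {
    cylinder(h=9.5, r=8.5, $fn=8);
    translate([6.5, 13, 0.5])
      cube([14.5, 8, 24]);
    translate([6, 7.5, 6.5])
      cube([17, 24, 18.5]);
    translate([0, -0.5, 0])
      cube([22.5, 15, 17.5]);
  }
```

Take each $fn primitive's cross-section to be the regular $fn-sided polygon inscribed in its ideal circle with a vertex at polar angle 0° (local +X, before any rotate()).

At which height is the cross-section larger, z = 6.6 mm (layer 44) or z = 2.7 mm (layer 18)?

Layer 44 (z = 6.6): the cylinder: section is a regular 8-gon, circumradius r=8.5 (area = (8/2)·8.500²·sin(360°/8) = 204.35 mm²); the 14.5×8 cube at (6.5, 13) contributes its full rectangle (area 116.00 mm²); the cube at (6, 7.5) is present — its section is the full 17×24 rectangle (area 408.00 mm²); the cube at (0, -0.5) is present — its section is the full 22.5×15 rectangle (area 337.50 mm²); Merging all regions: the regions partially overlap — summed areas 1065.85 mm² minus the doubly-counted overlap 286.79 mm² gives 779.07 mm² — area = 779.07 mm²; (whole slice rotated 45° about Z — lengths, areas and connectivity unchanged). So its area = 779.07 mm². Layer 18 (z = 2.7): the cylinder: section is a regular 8-gon, circumradius r=8.5 (area = (8/2)·8.500²·sin(360°/8) = 204.35 mm²); the cube at (6.5, 13) (footprint 14.5×8) is included at this height (area 116.00 mm²); the cube at (6, 7.5) is absent (z outside [6.5, 25]); the 22.5×15 cube at (0, -0.5) contributes its full rectangle (area 337.50 mm²); Taking the union: the regions partially overlap — summed areas 657.85 mm² minus the doubly-counted overlap 77.04 mm² gives 580.82 mm² — area = 580.82 mm²; (whole slice rotated 45° about Z — lengths, areas and connectivity unchanged). So its area = 580.82 mm². Layer 44 is larger (779.07 vs 580.82 mm²).

layer 44 (z = 6.6 mm)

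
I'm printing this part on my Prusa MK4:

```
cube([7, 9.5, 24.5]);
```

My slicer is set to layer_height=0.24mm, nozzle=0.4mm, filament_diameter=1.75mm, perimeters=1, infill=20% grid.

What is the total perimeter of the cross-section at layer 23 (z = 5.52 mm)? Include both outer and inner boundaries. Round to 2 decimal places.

33.00 mm

At z = 5.52 mm: the 7×9.5 cube contributes its full rectangle (perimeter 33.00 mm). Overall, the cross-section is a single solid region. Total boundary length (outer) = 33.00 mm.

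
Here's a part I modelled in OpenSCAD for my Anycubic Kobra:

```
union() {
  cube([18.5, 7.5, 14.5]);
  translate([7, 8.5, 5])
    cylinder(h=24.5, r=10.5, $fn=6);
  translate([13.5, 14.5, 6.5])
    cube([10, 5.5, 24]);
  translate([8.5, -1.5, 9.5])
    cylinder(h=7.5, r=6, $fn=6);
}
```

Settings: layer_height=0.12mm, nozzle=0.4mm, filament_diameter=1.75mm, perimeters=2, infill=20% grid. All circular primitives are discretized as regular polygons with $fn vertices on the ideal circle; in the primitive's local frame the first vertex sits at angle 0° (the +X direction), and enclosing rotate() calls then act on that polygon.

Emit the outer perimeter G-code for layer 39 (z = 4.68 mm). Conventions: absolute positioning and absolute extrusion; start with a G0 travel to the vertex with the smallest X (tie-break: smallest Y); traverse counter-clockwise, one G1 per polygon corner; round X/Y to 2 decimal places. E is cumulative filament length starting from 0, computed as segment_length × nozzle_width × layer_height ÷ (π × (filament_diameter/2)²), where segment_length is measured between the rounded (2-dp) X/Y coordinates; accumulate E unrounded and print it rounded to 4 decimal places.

G0 X0.00 Y0.00 Z4.68
G1 X18.50 Y0.00 E0.3692
G1 X18.50 Y7.50 E0.5189
G1 X0.00 Y7.50 E0.8880
G1 X0.00 Y0.00 E1.0377

At z = 4.68 mm: the 18.5×7.5 cube contributes its full rectangle; the cylinder at (7, 8.5) does not reach this height (z outside [5, 29.5]); the cube at (13.5, 14.5) is absent (z outside [6.5, 30.5]); the cylinder at (8.5, -1.5) is not intersected at this z (z outside [9.5, 17]); Combining (union): only the 18.5×7.5 cube is present, so the union is just that shape — 1 connected region. The outline is a single polygon with 4 vertices. Extrusion per mm of travel: 0.4 × 0.12 / (π × 0.875²) = 0.019956. Accumulating E over each segment gives final E = 1.0377.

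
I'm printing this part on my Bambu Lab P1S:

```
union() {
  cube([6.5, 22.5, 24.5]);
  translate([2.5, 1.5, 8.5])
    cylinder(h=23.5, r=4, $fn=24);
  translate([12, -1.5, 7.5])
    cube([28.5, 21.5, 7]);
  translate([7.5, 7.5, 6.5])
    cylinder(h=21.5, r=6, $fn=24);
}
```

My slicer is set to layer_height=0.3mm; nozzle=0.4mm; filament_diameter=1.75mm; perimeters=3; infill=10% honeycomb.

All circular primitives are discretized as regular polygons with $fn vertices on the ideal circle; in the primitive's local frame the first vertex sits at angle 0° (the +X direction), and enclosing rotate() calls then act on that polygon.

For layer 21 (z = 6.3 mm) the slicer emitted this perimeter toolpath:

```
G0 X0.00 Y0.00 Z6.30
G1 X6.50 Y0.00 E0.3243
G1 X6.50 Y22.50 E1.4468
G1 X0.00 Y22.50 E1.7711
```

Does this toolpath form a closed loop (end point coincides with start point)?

no

Start point (G0): (0.00, 0.00). End point (last G1): the path does not return to the start — open.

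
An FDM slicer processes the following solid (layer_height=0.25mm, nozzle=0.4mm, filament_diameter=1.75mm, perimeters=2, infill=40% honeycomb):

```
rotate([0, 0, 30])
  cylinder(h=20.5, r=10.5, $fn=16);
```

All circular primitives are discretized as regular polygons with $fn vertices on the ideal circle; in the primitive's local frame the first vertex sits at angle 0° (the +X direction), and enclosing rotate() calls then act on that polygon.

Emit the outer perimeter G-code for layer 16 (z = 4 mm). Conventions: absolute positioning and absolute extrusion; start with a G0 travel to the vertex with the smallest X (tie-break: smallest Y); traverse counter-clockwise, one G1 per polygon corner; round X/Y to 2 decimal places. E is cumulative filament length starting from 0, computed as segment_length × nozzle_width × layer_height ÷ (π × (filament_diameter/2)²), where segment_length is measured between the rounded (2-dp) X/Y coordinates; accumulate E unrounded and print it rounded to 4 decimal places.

At z = 4 mm: the r=10.5 cylinder gives a regular 16-gon of circumradius 10.5 (constant along its height); (rotated 30° about Z; rotation is an isometry so areas/perimeters/island counts are preserved). The outline is a single polygon with 16 vertices. Extrusion per mm of travel: 0.4 × 0.25 / (π × 0.875²) = 0.041575. Accumulating E over each segment gives final E = 2.7249.

G0 X-10.41 Y-1.37 Z4.00
G1 X-9.09 Y-5.25 E0.1704
G1 X-6.39 Y-8.33 E0.3407
G1 X-2.72 Y-10.14 E0.5108
G1 X1.37 Y-10.41 E0.6812
G1 X5.25 Y-9.09 E0.8516
G1 X8.33 Y-6.39 E1.0219
G1 X10.14 Y-2.72 E1.1920
G1 X10.41 Y1.37 E1.3624
G1 X9.09 Y5.25 E1.5328
G1 X6.39 Y8.33 E1.7031
G1 X2.72 Y10.14 E1.8732
G1 X-1.37 Y10.41 E2.0437
G1 X-5.25 Y9.09 E2.2141
G1 X-8.33 Y6.39 E2.3843
G1 X-10.14 Y2.72 E2.5545
G1 X-10.41 Y-1.37 E2.7249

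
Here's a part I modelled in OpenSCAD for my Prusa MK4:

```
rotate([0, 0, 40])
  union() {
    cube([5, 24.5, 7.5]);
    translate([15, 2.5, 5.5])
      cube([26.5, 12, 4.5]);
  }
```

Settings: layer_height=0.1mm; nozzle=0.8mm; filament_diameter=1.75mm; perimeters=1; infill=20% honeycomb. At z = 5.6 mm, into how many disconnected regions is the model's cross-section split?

At z = 5.6 mm: the 5×24.5 cube contributes its full rectangle; the cube at (15, 2.5) is present — its section is the full 26.5×12 rectangle; Combining (union): the 2 present regions are separate (no shared area or edge), so areas and boundary lengths simply add and each stays a separate island — 2 connected regions; (rotated 40° about Z; rotation is an isometry so areas/perimeters/island counts are preserved). The result has 2 disconnected regions.

2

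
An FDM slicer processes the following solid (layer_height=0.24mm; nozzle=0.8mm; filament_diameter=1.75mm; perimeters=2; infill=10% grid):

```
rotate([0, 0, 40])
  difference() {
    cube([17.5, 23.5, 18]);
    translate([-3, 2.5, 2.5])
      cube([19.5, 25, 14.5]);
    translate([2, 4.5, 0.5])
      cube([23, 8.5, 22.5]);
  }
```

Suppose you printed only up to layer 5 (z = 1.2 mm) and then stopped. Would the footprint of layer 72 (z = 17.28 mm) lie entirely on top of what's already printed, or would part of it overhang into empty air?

entirely on top

Compare the two slices. At z = 1.2: the cube (footprint 17.5×23.5) is included at this height (area 411.25 mm²); the cube at (-3, 2.5) is absent (z outside [2.5, 17]); the 23×8.5 cube at (2, 4.5) contributes its full rectangle (area 195.50 mm²); Subtracting the remaining from the first: starting from the 17.5×23.5 cube (411.25 mm²), the 23×8.5 cube at (2, 4.5) partially overlaps it — only the 131.75 mm² overlap (of its 195.50 mm²) is removed, clipping the outline — area = 279.50 mm²; (whole slice rotated 40° about Z — lengths, areas and connectivity unchanged). At z = 17.28: the cube is present — its section is the full 17.5×23.5 rectangle (area 411.25 mm²); the cube at (-3, 2.5) is not intersected at this z (z outside [2.5, 17]); the 23×8.5 cube at (2, 4.5) contributes its full rectangle (area 195.50 mm²); After the difference (first − rest): starting from the 17.5×23.5 cube (411.25 mm²), the 23×8.5 cube at (2, 4.5) partially overlaps it — only the 131.75 mm² overlap (of its 195.50 mm²) is removed, clipping the outline — area = 279.50 mm²; (rotated 40° about Z; rotation is an isometry so areas/perimeters/island counts are preserved). Checking containment: the cross-section at z = 17.28 is a subset of the cross-section at z = 1.2.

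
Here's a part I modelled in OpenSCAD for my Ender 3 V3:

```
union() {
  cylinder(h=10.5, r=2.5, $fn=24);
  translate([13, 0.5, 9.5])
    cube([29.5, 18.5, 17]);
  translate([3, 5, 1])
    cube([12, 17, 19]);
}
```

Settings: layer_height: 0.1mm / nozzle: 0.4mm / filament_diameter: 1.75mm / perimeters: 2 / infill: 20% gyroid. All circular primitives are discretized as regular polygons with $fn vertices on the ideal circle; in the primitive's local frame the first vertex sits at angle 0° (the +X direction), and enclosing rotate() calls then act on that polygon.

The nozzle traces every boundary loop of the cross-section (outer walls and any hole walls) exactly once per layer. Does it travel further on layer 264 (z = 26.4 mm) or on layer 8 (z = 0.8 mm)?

layer 264 (z = 26.4 mm)

Layer 264 (z = 26.4): the cylinder is absent (z outside [0, 10.5]); the cube at (13, 0.5) (footprint 29.5×18.5) is included at this height (perimeter 96.00 mm); the cube at (3, 5) is absent (z outside [1, 20]); Merging all regions: only the 29.5×18.5 cube at (13, 0.5) is present, so the union is just that shape — boundary = 96.00 mm. So its perimeter = 96.00 mm. Layer 8 (z = 0.8): the r=2.5 cylinder gives a regular 24-gon of circumradius 2.5 (constant along its height) (perimeter = 2·24·2.500·sin(180°/24) = 15.66 mm); the cube at (13, 0.5) does not reach this height (z outside [9.5, 26.5]); the cube at (3, 5) does not reach this height (z outside [1, 20]); Merging all regions: only the r=2.5 cylinder is present, so the union is just that shape — boundary = 15.66 mm. So its perimeter = 15.66 mm. Layer 264 is larger (96.00 vs 15.66 mm).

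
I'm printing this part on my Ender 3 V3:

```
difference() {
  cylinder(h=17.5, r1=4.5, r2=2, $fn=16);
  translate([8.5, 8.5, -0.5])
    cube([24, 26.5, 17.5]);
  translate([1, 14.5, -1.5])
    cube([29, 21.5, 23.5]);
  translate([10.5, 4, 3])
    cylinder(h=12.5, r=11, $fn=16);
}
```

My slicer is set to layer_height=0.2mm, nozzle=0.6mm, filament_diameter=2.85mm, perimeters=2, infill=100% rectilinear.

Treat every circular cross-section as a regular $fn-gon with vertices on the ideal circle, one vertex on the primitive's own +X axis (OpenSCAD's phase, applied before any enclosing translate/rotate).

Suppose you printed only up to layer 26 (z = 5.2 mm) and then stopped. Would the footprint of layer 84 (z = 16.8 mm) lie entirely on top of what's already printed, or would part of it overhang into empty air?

Compare the two slices. At z = 5.2: the cone contributes a regular 16-gon of circumradius 3.757 (interpolated between r1=4.5 and r2=2 at t=0.297) (area = (16/2)·3.757²·sin(360°/16) = 43.22 mm²); the cube at (8.5, 8.5) (footprint 24×26.5) is included at this height (area 636.00 mm²); the cube at (1, 14.5) is present — its section is the full 29×21.5 rectangle (area 623.50 mm²); the r=11 cylinder at (10.5, 4) contributes a regular 16-gon of circumradius 11 (area = (16/2)·11.000²·sin(360°/16) = 370.44 mm²); Subtracting the remaining from the first: starting from the cone (43.22 mm²), the 24×26.5 cube at (8.5, 8.5) misses the remaining region (no effect); the 29×21.5 cube at (1, 14.5) misses the remaining region (no effect); the r=11 cylinder at (10.5, 4) partially overlaps it — only the 17.22 mm² overlap (of its 370.44 mm²) is removed, clipping the outline — area = 25.99 mm². At z = 16.8: the cone contributes a regular 16-gon of circumradius 2.100 (interpolated between r1=4.5 and r2=2 at t=0.960) (area = (16/2)·2.100²·sin(360°/16) = 13.50 mm²); the cube at (8.5, 8.5) is present — its section is the full 24×26.5 rectangle (area 636.00 mm²); the cube at (1, 14.5) is present — its section is the full 29×21.5 rectangle (area 623.50 mm²); the cylinder at (10.5, 4) does not reach this height (z outside [3, 15.5]); Subtracting the remaining from the first: starting from the cone (13.50 mm²), the 24×26.5 cube at (8.5, 8.5) misses the remaining region (no effect); the 29×21.5 cube at (1, 14.5) misses the remaining region (no effect) — area = 13.50 mm². Checking containment: at z = 16.8 the cross-section extends beyond the z = 5.2 cross-section by about 4.96 mm².

part overhangs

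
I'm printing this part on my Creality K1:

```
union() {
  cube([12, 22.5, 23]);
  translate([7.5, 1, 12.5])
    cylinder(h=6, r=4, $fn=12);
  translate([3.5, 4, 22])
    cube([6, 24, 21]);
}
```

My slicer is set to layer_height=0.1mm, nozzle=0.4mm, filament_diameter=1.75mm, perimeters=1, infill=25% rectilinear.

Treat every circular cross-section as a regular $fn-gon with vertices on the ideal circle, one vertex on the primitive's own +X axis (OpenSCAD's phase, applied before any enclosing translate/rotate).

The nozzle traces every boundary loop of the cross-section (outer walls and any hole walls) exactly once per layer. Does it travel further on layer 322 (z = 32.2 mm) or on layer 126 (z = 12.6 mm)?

Layer 322 (z = 32.2): the cube does not reach this height (z outside [0, 23]); the cylinder at (7.5, 1) is not intersected at this z (z outside [12.5, 18.5]); the cube at (3.5, 4) is present — its section is the full 6×24 rectangle (perimeter 60.00 mm); Merging all regions: only the 6×24 cube at (3.5, 4) is present, so the union is just that shape — boundary = 60.00 mm. So its perimeter = 60.00 mm. Layer 126 (z = 12.6): the cube (footprint 12×22.5) is included at this height (perimeter 69.00 mm); the cylinder at (7.5, 1): section is a regular 12-gon, circumradius r=4 (perimeter = 2·12·4.000·sin(180°/12) = 24.85 mm); the cube at (3.5, 4) is not intersected at this z (z outside [22, 43]); Taking the union: the regions partially overlap (shared area 31.73 mm²), so the edge portions inside another operand are dropped and the merged outline is re-measured after clipping — boundary = 71.89 mm. So its perimeter = 71.89 mm. Layer 126 is larger (71.89 vs 60.00 mm).

layer 126 (z = 12.6 mm)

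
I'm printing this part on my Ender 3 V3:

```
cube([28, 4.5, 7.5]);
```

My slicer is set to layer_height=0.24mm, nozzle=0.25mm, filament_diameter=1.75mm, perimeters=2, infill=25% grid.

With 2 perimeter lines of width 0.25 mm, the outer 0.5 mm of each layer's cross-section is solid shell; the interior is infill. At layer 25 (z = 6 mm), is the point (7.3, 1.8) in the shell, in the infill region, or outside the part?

infill

At z = 6 mm: the 28×4.5 cube contributes its full rectangle. Overall, the cross-section is a single solid region. The nearest boundary edge runs (0.00, 0.00)→(28.00, 0.00); distance from the point to it = 1.80 mm. The point is inside the cross-section and 1.80 mm from the nearest boundary — more than the 0.5 mm shell width (2 × 0.25), so it's in the infill interior.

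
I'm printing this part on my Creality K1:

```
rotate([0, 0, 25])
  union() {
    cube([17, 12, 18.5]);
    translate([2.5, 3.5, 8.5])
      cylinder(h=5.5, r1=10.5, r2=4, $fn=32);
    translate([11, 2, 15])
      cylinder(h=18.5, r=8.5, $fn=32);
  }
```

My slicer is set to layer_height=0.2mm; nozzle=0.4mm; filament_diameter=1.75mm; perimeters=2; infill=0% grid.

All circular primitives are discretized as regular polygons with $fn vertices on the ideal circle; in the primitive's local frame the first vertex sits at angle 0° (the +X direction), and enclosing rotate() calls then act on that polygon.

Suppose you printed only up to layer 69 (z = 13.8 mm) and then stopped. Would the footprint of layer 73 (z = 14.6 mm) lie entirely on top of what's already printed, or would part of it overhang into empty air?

Compare the two slices. At z = 13.8: the 17×12 cube contributes its full rectangle (area 204.00 mm²); the cone at (2.5, 3.5): at t=0.964 of its height the radius interpolates to r₁+(r₂−r₁)t = 4.236, giving a regular 32-gon of that circumradius (area = (32/2)·4.236²·sin(360°/32) = 56.02 mm²); the cylinder at (11, 2) is absent (z outside [15, 33.5]); Taking the union: the regions partially overlap — summed areas 260.02 mm² minus the doubly-counted overlap 45.50 mm² gives 214.52 mm² — area = 214.52 mm²; (rotated 25° about Z; rotation is an isometry so areas/perimeters/island counts are preserved). At z = 14.6: the 17×12 cube contributes its full rectangle (area 204.00 mm²); the cone at (2.5, 3.5) is not intersected at this z (z outside [8.5, 14]); the cylinder at (11, 2) is not intersected at this z (z outside [15, 33.5]); Combining (union): only the 17×12 cube is present, so the union is just that shape — area = 204.00 mm²; (whole slice rotated 25° about Z — lengths, areas and connectivity unchanged). Checking containment: the cross-section at z = 14.6 is a subset of the cross-section at z = 13.8.

entirely on top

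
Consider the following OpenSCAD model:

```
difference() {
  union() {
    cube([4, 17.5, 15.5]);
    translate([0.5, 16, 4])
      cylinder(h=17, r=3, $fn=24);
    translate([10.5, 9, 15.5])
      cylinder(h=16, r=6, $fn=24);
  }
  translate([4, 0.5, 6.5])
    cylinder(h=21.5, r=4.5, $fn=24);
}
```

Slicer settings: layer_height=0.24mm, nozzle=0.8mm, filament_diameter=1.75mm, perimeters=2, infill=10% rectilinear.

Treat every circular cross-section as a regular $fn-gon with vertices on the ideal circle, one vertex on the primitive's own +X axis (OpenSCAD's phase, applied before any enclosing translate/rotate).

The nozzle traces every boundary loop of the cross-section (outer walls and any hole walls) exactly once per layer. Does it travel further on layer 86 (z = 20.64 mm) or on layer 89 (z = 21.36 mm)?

Layer 86 (z = 20.64): the cube does not reach this height (z outside [0, 15.5]); the r=3 cylinder at (0.5, 16) gives a regular 24-gon of circumradius 3 (constant along its height) (perimeter = 2·24·3.000·sin(180°/24) = 18.80 mm); the r=6 cylinder at (10.5, 9) gives a regular 24-gon of circumradius 6 (constant along its height) (perimeter = 2·24·6.000·sin(180°/24) = 37.59 mm); Taking the union: the 2 present regions are separate (no shared area or edge), so areas and boundary lengths simply add and each stays a separate island — boundary = 56.39 mm; the r=4.5 cylinder at (4, 0.5) contributes a regular 24-gon of circumradius 4.5 (perimeter = 2·24·4.500·sin(180°/24) = 28.19 mm); After the difference (first − rest): starting from the result so far, the r=4.5 cylinder at (4, 0.5) misses the remaining region (no effect) — boundary = 56.39 mm. So its perimeter = 56.39 mm. Layer 89 (z = 21.36): the cube is not intersected at this z (z outside [0, 15.5]); the cylinder at (0.5, 16) is absent (z outside [4, 21]); the r=6 cylinder at (10.5, 9) contributes a regular 24-gon of circumradius 6 (perimeter = 2·24·6.000·sin(180°/24) = 37.59 mm); Taking the union: only the r=6 cylinder at (10.5, 9) is present, so the union is just that shape — boundary = 37.59 mm; the cylinder at (4, 0.5): section is a regular 24-gon, circumradius r=4.5 (perimeter = 2·24·4.500·sin(180°/24) = 28.19 mm); Taking the first minus the rest: starting from that combined region, the r=4.5 cylinder at (4, 0.5) misses the remaining region (no effect) — boundary = 37.59 mm. So its perimeter = 37.59 mm. Layer 86 is larger (56.39 vs 37.59 mm).

layer 86 (z = 20.64 mm)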